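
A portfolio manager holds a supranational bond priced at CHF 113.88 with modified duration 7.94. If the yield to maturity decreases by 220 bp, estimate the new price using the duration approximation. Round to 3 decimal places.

CHF 133.773

Duration approximation: ΔP/P ≈ -D_mod · Δy = -7.94 × (-0.022) = +0.174680.
New price ≈ 113.88 × (1 + 0.174680) = 133.7725584.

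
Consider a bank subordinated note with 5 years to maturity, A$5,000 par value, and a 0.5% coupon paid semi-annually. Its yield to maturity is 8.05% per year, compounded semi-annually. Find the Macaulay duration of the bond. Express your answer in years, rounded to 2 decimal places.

4.93 years

Periodic yield y = 0.04025. Discount each cash flow and weight by its period:
  t   CF        PV=CF/(1+0.04025)^t    t·PV
  1        12.50        12.0163        12.0163
  2        12.50        11.5514        23.1028
  3        12.50        11.1044        33.3133
  4        12.50        10.6748        42.6991
  5        12.50        10.2617        51.3087
  6        12.50         9.8647        59.1882
  7        12.50         9.4830        66.3810
  8        12.50         9.1161        72.9287
  9        12.50         8.7634        78.8702
  10    5,012.50     3,378.1361    33,781.3609
  Σ                  3,470.9719    34,221.1693
Price P = Σ PV = 3,470.9719.
Macaulay duration = Σ(t·PV) / P = 34,221.1693 / 3,470.9719 = 9.85925 half-year periods.
In years: 9.85925 / 2 = 4.92962 years.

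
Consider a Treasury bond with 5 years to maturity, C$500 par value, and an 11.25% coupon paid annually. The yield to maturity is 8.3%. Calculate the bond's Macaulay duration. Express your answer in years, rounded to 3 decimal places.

Periodic yield y = 0.083. Discount each cash flow and weight by its year:
  t   CF        PV=CF/(1+0.083)^t    t·PV
  1        56.25        51.9391        51.9391
  2        56.25        47.9585        95.9170
  3        56.25        44.2830       132.8490
  4        56.25        40.8892       163.5568
  5       556.25       373.3600     1,866.7998
  Σ                    558.4297     2,311.0617
Price P = Σ PV = 558.4297.
Macaulay duration = Σ(t·PV) / P = 2,311.0617 / 558.4297 = 4.13850 years.

4.139 years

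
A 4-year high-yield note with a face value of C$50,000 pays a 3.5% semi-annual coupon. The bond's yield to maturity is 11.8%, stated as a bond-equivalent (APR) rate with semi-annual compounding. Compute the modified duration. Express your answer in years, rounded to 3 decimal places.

Periodic yield y = 0.059. First find Macaulay duration:
  t   CF        PV=CF/(1+0.059)^t    t·PV
  1       875.00       826.2512       826.2512
  2       875.00       780.2183     1,560.4366
  3       875.00       736.7500     2,210.2501
  4       875.00       695.7035     2,782.8142
  5       875.00       656.9439     3,284.7193
  6       875.00       620.3436     3,722.0615
  7       875.00       585.7824     4,100.4769
  8    50,875.00    32,161.5330   257,292.2639
  Σ                 37,063.5259   275,779.2737
P = 37,063.5259; Macaulay duration = 275,779.2737 / 37,063.5259 = 7.44072 half-year periods = 3.72036 years.
Modified duration = D_Mac / (1 + y) = 3.72036 / 1.059 = 3.51309 years.

3.513 years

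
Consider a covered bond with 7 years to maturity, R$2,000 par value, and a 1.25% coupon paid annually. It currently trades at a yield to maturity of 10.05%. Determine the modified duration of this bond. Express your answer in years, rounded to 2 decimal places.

6.03 years

Periodic yield y = 0.1005. First find Macaulay duration:
  t   CF        PV=CF/(1+0.1005)^t    t·PV
  1        25.00        22.7169        22.7169
  2        25.00        20.6424        41.2848
  3        25.00        18.7573        56.2718
  4        25.00        17.0443        68.1773
  5        25.00        15.4878        77.4390
  6        25.00        14.0734        84.4405
  7     2,025.00     1,035.8448     7,250.9138
  Σ                  1,144.5670     7,601.2442
P = 1,144.5670; Macaulay duration = 7,601.2442 / 1,144.5670 = 6.64115 years.
Modified duration = D_Mac / (1 + y) = 6.64115 / 1.1005 = 6.03467 years.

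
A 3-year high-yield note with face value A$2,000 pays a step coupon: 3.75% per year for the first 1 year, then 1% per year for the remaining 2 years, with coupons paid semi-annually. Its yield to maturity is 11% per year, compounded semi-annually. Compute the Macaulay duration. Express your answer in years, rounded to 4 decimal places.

2.8834 years

Periodic yield y = 0.055. Discount each cash flow and weight by its period:
  t   CF        PV=CF/(1+0.055)^t    t·PV
  1        37.50        35.5450        35.5450
  2        37.50        33.6920        67.3839
  3        10.00         8.5161        25.5484
  4        10.00         8.0722        32.2887
  5        10.00         7.6513        38.2567
  6     2,010.00     1,457.7441     8,746.4647
  Σ                  1,551.2208     8,945.4875
Price P = Σ PV = 1,551.2208.
Macaulay duration = Σ(t·PV) / P = 8,945.4875 / 1,551.2208 = 5.76674 half-year periods.
In years: 5.76674 / 2 = 2.88337 years.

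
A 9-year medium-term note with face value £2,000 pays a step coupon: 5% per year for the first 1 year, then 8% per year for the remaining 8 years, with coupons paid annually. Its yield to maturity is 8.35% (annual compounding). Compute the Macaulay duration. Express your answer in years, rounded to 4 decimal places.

Periodic yield y = 0.0835. Discount each cash flow and weight by its year:
  t   CF        PV=CF/(1+0.0835)^t    t·PV
  1       100.00        92.2935        92.2935
  2       160.00       136.2894       272.5788
  3       160.00       125.7863       377.3588
  4       160.00       116.0925       464.3702
  5       160.00       107.1459       535.7293
  6       160.00        98.8887       593.3320
  7       160.00        91.2678       638.8746
  8       160.00        84.2342       673.8739
  9     2,160.00     1,049.5267     9,445.7407
  Σ                  1,901.5250    13,094.1518
Price P = Σ PV = 1,901.5250.
Macaulay duration = Σ(t·PV) / P = 13,094.1518 / 1,901.5250 = 6.88613 years.

6.8861 years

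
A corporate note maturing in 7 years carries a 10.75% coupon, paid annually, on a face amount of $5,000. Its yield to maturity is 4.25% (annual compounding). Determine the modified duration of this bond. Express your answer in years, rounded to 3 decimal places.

Periodic yield y = 0.0425. First find Macaulay duration:
  t   CF        PV=CF/(1+0.0425)^t    t·PV
  1       537.50       515.5875       515.5875
  2       537.50       494.5684       989.1367
  3       537.50       474.4061     1,423.2183
  4       537.50       455.0658     1,820.2633
  5       537.50       436.5140     2,182.5699
  6       537.50       418.7184     2,512.3106
  7     5,537.50     4,137.9124    28,965.3869
  Σ                  6,932.7727    38,408.4733
P = 6,932.7727; Macaulay duration = 38,408.4733 / 6,932.7727 = 5.54013 years.
Modified duration = D_Mac / (1 + y) = 5.54013 / 1.0425 = 5.31427 years.

5.314 years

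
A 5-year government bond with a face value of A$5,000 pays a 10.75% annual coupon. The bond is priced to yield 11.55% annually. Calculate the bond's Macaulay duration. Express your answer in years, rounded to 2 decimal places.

4.10 years

Periodic yield y = 0.1155. Discount each cash flow and weight by its year:
  t   CF        PV=CF/(1+0.1155)^t    t·PV
  1       537.50       481.8467       481.8467
  2       537.50       431.9558       863.9116
  3       537.50       387.2307     1,161.6920
  4       537.50       347.1364     1,388.5456
  5     5,537.50     3,206.0173    16,030.0867
  Σ                  4,854.1869    19,926.0826
Price P = Σ PV = 4,854.1869.
Macaulay duration = Σ(t·PV) / P = 19,926.0826 / 4,854.1869 = 4.10493 years.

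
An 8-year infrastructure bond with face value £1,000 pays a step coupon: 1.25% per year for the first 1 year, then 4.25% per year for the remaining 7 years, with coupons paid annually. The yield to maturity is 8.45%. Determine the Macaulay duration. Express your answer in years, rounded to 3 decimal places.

6.982 years

Periodic yield y = 0.0845. Discount each cash flow and weight by its year:
  t   CF        PV=CF/(1+0.0845)^t    t·PV
  1        12.50        11.5260        11.5260
  2        42.50        36.1351        72.2703
  3        42.50        33.3196        99.9589
  4        42.50        30.7235       122.8940
  5        42.50        28.3296       141.6482
  6        42.50        26.1223       156.7339
  7        42.50        24.0870       168.6087
  8     1,042.50       544.8032     4,358.4252
  Σ                    735.0464     5,132.0653
Price P = Σ PV = 735.0464.
Macaulay duration = Σ(t·PV) / P = 5,132.0653 / 735.0464 = 6.98196 years.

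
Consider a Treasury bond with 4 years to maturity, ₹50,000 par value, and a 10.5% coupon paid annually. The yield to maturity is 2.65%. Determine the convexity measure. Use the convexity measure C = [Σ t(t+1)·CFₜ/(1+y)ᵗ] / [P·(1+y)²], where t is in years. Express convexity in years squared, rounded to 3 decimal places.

16.038

With y = 0.0265:
  t   CF        PV=CF/(1+0.0265)^t    t·PV        t(t+1)·PV
  1     5,250.00     5,114.4666     5,114.4666      10,228.9333
  2     5,250.00     4,982.4322     9,964.8644      29,894.5931
  3     5,250.00     4,853.8063    14,561.4189      58,245.6758
  4    55,250.00    49,761.8442   199,047.3770     995,236.8848
  Σ                 64,712.5494   228,688.1269   1,093,606.0870
P = 64,712.5494.
Convexity = Σ t(t+1)·PV / [P·(1+y)²] = 1,093,606.0870 / (64,712.5494 × 1.053702) = 16.03816.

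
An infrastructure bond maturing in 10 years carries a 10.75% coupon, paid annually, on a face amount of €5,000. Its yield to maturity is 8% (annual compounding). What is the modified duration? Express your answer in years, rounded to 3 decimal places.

Periodic yield y = 0.08. First find Macaulay duration:
  t   CF        PV=CF/(1+0.08)^t    t·PV
  1       537.50       497.6852       497.6852
  2       537.50       460.8196       921.6392
  3       537.50       426.6848     1,280.0545
  4       537.50       395.0785     1,580.3142
  5       537.50       365.8135     1,829.0673
  6       537.50       338.7162     2,032.2970
  7       537.50       313.6261     2,195.3826
  8       537.50       290.3945     2,323.1562
  9       537.50       268.8838     2,419.9544
  10    5,537.50     2,564.9339    25,649.3394
  Σ                  5,922.6362    40,728.8901
P = 5,922.6362; Macaulay duration = 40,728.8901 / 5,922.6362 = 6.87682 years.
Modified duration = D_Mac / (1 + y) = 6.87682 / 1.08 = 6.36742 years.

6.367 years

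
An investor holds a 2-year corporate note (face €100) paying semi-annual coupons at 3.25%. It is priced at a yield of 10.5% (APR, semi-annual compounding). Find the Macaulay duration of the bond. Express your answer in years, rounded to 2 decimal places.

Periodic yield y = 0.0525. Discount each cash flow and weight by its period:
  t   CF        PV=CF/(1+0.0525)^t    t·PV
  1        1.625         1.5439         1.5439
  2        1.625         1.4669         2.9339
  3        1.625         1.3938         4.1813
  4      101.625        82.8156       331.2624
  Σ                     87.2202       339.9215
Price P = Σ PV = 87.2202.
Macaulay duration = Σ(t·PV) / P = 339.9215 / 87.2202 = 3.89728 half-year periods.
In years: 3.89728 / 2 = 1.94864 years.

1.95 years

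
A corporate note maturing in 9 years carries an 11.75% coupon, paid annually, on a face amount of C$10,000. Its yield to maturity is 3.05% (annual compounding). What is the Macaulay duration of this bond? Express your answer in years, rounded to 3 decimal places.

6.712 years

Periodic yield y = 0.0305. Discount each cash flow and weight by its year:
  t   CF        PV=CF/(1+0.0305)^t    t·PV
  1     1,175.00     1,140.2232     1,140.2232
  2     1,175.00     1,106.4757     2,212.9514
  3     1,175.00     1,073.7270     3,221.1810
  4     1,175.00     1,041.9476     4,167.7904
  5     1,175.00     1,011.1088     5,055.5440
  6     1,175.00       981.1827     5,887.0963
  7     1,175.00       952.1424     6,664.9966
  8     1,175.00       923.9615     7,391.6924
  9    11,175.00     8,527.3790    76,746.4112
  Σ                 16,758.1479   112,487.8865
Price P = Σ PV = 16,758.1479.
Macaulay duration = Σ(t·PV) / P = 112,487.8865 / 16,758.1479 = 6.71243 years.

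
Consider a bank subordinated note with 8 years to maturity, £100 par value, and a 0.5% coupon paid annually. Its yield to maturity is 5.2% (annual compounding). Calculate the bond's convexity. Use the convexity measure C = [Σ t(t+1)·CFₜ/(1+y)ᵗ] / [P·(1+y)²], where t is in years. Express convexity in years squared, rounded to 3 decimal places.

With y = 0.052:
  t   CF        PV=CF/(1+0.052)^t    t·PV        t(t+1)·PV
  1         0.50         0.4753         0.4753           0.9506
  2         0.50         0.4518         0.9036           2.7108
  3         0.50         0.4295         1.2884           5.1535
  4         0.50         0.4082         1.6329           8.1646
  5         0.50         0.3881         1.9403          11.6416
  6         0.50         0.3689         2.2132          15.4926
  7         0.50         0.3506         2.4545          19.6358
  8       100.50        66.9947       535.9572       4,823.6150
  Σ                     69.8670       546.8654       4,887.3645
P = 69.8670.
Convexity = Σ t(t+1)·PV / [P·(1+y)²] = 4,887.3645 / (69.8670 × 1.106704) = 63.20788.

63.208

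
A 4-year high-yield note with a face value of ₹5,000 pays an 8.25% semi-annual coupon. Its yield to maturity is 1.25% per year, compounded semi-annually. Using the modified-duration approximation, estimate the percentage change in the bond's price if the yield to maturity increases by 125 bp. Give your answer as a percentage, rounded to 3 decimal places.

Periodic yield y = 0.00625. Modified duration first:
  t   CF        PV=CF/(1+0.00625)^t    t·PV
  1       206.25       204.9689       204.9689
  2       206.25       203.6958       407.3917
  3       206.25       202.4307       607.2920
  4       206.25       201.1733       804.6933
  5       206.25       199.9238       999.6190
  6       206.25       198.6820     1,192.0922
  7       206.25       197.4480     1,382.1359
  8     5,206.25     4,953.1088    39,624.8708
  Σ                  6,361.4314    45,223.0637
P = 6,361.4314; D_Mac = 7.10894 half-year periods = 3.55447 yrs; D_mod = 3.55447/(1+0.00625) = 3.53239 yrs.
ΔP/P ≈ -D_mod · Δy = -3.53239 × (+0.0125) = -0.044155 = -4.4155%.

-4.415%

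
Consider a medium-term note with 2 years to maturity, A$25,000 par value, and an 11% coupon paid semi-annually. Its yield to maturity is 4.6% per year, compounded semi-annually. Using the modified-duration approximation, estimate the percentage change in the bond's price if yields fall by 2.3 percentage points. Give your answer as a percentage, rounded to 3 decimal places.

Periodic yield y = 0.023. Modified duration first:
  t   CF        PV=CF/(1+0.023)^t    t·PV
  1     1,375.00     1,344.0860     1,344.0860
  2     1,375.00     1,313.8671     2,627.7342
  3     1,375.00     1,284.3275     3,852.9826
  4    26,375.00    24,081.8548    96,327.4192
  Σ                 28,024.1354   104,152.2220
P = 28,024.1354; D_Mac = 3.71652 half-year periods = 1.85826 yrs; D_mod = 1.85826/(1+0.023) = 1.81648 yrs.
ΔP/P ≈ -D_mod · Δy = -1.81648 × (-0.023) = +0.041779 = +4.1779%.

+4.178%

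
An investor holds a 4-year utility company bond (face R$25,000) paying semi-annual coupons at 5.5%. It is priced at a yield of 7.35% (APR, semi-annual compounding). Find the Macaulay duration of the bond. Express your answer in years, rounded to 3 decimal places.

Periodic yield y = 0.03675. Discount each cash flow and weight by its period:
  t   CF        PV=CF/(1+0.03675)^t    t·PV
  1       687.50       663.1300       663.1300
  2       687.50       639.6238     1,279.2476
  3       687.50       616.9509     1,850.8526
  4       687.50       595.0816     2,380.3264
  5       687.50       573.9876     2,869.9378
  6       687.50       553.6412     3,321.8475
  7       687.50       534.0162     3,738.1131
  8    25,687.50    19,245.5128   153,964.1022
  Σ                 23,421.9440   170,067.5572
Price P = Σ PV = 23,421.9440.
Macaulay duration = Σ(t·PV) / P = 170,067.5572 / 23,421.9440 = 7.26104 half-year periods.
In years: 7.26104 / 2 = 3.63052 years.

3.631 years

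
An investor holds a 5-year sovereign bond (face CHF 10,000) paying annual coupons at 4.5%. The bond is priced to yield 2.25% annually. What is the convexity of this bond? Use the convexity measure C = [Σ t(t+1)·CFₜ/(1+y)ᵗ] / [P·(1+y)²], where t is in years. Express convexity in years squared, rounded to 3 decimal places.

With y = 0.0225:
  t   CF        PV=CF/(1+0.0225)^t    t·PV        t(t+1)·PV
  1       450.00       440.0978       440.0978         880.1956
  2       450.00       430.4135       860.8270       2,582.4810
  3       450.00       420.9423     1,262.8269       5,051.3075
  4       450.00       411.6795     1,646.7180       8,233.5901
  5    10,450.00     9,349.7437    46,748.7186     280,492.3117
  Σ                 11,052.8768    50,959.1883     297,239.8859
P = 11,052.8768.
Convexity = Σ t(t+1)·PV / [P·(1+y)²] = 297,239.8859 / (11,052.8768 × 1.045506) = 25.72202.

25.722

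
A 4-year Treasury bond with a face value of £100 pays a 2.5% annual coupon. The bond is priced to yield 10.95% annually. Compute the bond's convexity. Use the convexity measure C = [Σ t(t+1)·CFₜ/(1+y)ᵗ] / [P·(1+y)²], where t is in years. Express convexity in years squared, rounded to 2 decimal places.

With y = 0.1095:
  t   CF        PV=CF/(1+0.1095)^t    t·PV        t(t+1)·PV
  1         2.50         2.2533         2.2533           4.5065
  2         2.50         2.0309         4.0618          12.1853
  3         2.50         1.8305         5.4914          21.9654
  4       102.50        67.6417       270.5669       1,352.8344
  Σ                     73.7563       282.3733       1,391.4916
P = 73.7563.
Convexity = Σ t(t+1)·PV / [P·(1+y)²] = 1,391.4916 / (73.7563 × 1.230990) = 15.32593.

15.33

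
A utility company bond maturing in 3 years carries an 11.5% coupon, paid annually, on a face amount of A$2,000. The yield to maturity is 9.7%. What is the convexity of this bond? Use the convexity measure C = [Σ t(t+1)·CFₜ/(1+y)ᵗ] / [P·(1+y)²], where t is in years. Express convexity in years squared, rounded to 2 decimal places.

With y = 0.097:
  t   CF        PV=CF/(1+0.097)^t    t·PV        t(t+1)·PV
  1       230.00       209.6627       209.6627         419.3254
  2       230.00       191.1237       382.2474       1,146.7423
  3     2,230.00     1,689.2152     5,067.6456      20,270.5824
  Σ                  2,090.0016     5,659.5557      21,836.6501
P = 2,090.0016.
Convexity = Σ t(t+1)·PV / [P·(1+y)²] = 21,836.6501 / (2,090.0016 × 1.203409) = 8.68213.

8.68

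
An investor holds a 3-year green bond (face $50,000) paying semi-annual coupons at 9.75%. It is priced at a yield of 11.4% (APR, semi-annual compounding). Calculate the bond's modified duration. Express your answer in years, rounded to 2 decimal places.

2.52 years

Periodic yield y = 0.057. First find Macaulay duration:
  t   CF        PV=CF/(1+0.057)^t    t·PV
  1     2,437.50     2,306.0549     2,306.0549
  2     2,437.50     2,181.6981     4,363.3962
  3     2,437.50     2,064.0474     6,192.1421
  4     2,437.50     1,952.7411     7,810.9645
  5     2,437.50     1,847.4372     9,237.1861
  6    52,437.50    37,600.3644   225,602.1866
  Σ                 47,952.3431   255,511.9304
P = 47,952.3431; Macaulay duration = 255,511.9304 / 47,952.3431 = 5.32846 half-year periods = 2.66423 years.
Modified duration = D_Mac / (1 + y) = 2.66423 / 1.057 = 2.52056 years.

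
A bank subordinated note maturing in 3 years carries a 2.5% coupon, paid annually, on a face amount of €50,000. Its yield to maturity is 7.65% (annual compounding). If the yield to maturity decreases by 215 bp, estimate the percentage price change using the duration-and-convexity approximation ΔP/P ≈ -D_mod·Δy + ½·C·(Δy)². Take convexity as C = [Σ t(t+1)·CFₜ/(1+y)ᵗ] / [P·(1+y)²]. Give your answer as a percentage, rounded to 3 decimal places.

+6.066%

With y = 0.0765:
  t   CF        PV=CF/(1+0.0765)^t    t·PV        t(t+1)·PV
  1     1,250.00     1,161.1705     1,161.1705       2,322.3409
  2     1,250.00     1,078.6535     2,157.3069       6,471.9208
  3    51,250.00    41,082.0179   123,246.0536     492,984.2145
  Σ                 43,321.8418   126,564.5310     501,778.4763
P = 43,321.8418; D_Mac = 2.92149 yrs; D_mod = 2.71388 yrs; C = 9.99487.
Duration effect: -2.71388 × (-0.0215) = +0.058348
Convexity effect: 0.5 × 9.99487 × (-0.0215)² = +0.0023101
ΔP/P ≈ +0.058348 + 0.0023101 = +0.060659 = +6.0659%.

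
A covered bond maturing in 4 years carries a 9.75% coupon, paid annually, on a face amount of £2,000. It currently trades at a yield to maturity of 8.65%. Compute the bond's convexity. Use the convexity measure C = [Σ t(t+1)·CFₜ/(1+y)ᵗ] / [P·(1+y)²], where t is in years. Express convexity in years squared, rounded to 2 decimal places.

14.18

With y = 0.0865:
  t   CF        PV=CF/(1+0.0865)^t    t·PV        t(t+1)·PV
  1       195.00       179.4754       179.4754         358.9508
  2       195.00       165.1867       330.3735         991.1204
  3       195.00       152.0356       456.1069       1,824.4277
  4     2,195.00     1,575.1271     6,300.5084      31,502.5419
  Σ                  2,071.8248     7,266.4641      34,677.0407
P = 2,071.8248.
Convexity = Σ t(t+1)·PV / [P·(1+y)²] = 34,677.0407 / (2,071.8248 × 1.180482) = 14.17848.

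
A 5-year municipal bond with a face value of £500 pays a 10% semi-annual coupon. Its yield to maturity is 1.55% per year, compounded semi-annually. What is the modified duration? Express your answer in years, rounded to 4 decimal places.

Periodic yield y = 0.00775. First find Macaulay duration:
  t   CF        PV=CF/(1+0.00775)^t    t·PV
  1        25.00        24.8077        24.8077
  2        25.00        24.6170        49.2339
  3        25.00        24.4276        73.2829
  4        25.00        24.2398        96.9591
  5        25.00        24.0534       120.2669
  6        25.00        23.8684       143.2104
  7        25.00        23.6848       165.7938
  8        25.00        23.5027       188.0215
  9        25.00        23.3219       209.8975
  10      525.00       485.9944     4,859.9437
  Σ                    702.5177     5,931.4175
P = 702.5177; Macaulay duration = 5,931.4175 / 702.5177 = 8.44309 half-year periods = 4.22154 years.
Modified duration = D_Mac / (1 + y) = 4.22154 / 1.00775 = 4.18908 years.

4.1891 years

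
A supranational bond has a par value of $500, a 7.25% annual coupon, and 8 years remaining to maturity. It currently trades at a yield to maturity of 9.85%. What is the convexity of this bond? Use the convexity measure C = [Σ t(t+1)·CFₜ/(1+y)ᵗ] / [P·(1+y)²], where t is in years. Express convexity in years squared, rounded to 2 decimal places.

42.14

With y = 0.0985:
  t   CF        PV=CF/(1+0.0985)^t    t·PV        t(t+1)·PV
  1        36.25        32.9995        32.9995          65.9991
  2        36.25        30.0406        60.0811         180.2433
  3        36.25        27.3469        82.0406         328.1626
  4        36.25        24.8947        99.5790         497.8950
  5        36.25        22.6625       113.3125         679.8748
  6        36.25        20.6304       123.7824         866.4768
  7        36.25        18.7805       131.4636       1,051.7090
  8       536.25       252.9105     2,023.2838      18,209.5541
  Σ                    430.2656     2,666.5426      21,879.9148
P = 430.2656.
Convexity = Σ t(t+1)·PV / [P·(1+y)²] = 21,879.9148 / (430.2656 × 1.206702) = 42.14139.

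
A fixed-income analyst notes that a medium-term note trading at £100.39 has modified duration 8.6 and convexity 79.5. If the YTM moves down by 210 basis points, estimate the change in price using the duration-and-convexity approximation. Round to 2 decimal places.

Duration effect: -D_mod·Δy = -8.6 × (-0.021) = +0.180600
Convexity effect: ½·C·(Δy)² = 0.5 × 79.5 × (-0.021)² = +0.01752975
ΔP/P ≈ +0.180600 + 0.01752975 = +0.19812975
ΔP ≈ 100.39 × (+0.19812975) = +19.8902456025.

+£19.89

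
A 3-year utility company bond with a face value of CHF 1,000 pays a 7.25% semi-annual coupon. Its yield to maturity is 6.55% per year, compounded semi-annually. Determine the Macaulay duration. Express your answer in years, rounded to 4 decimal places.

2.7523 years

Periodic yield y = 0.03275. Discount each cash flow and weight by its period:
  t   CF        PV=CF/(1+0.03275)^t    t·PV
  1        36.25        35.1005        35.1005
  2        36.25        33.9874        67.9747
  3        36.25        32.9096        98.7288
  4        36.25        31.8660       127.4639
  5        36.25        30.8555       154.2773
  6     1,036.25       854.0697     5,124.4183
  Σ                  1,018.7886     5,607.9634
Price P = Σ PV = 1,018.7886.
Macaulay duration = Σ(t·PV) / P = 5,607.9634 / 1,018.7886 = 5.50454 half-year periods.
In years: 5.50454 / 2 = 2.75227 years.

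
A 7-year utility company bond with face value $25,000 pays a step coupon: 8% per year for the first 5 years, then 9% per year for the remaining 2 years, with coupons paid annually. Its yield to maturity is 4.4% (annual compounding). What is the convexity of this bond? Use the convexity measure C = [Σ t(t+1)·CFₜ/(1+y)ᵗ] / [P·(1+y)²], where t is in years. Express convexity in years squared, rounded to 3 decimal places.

With y = 0.044:
  t   CF        PV=CF/(1+0.044)^t    t·PV        t(t+1)·PV
  1     2,000.00     1,915.7088     1,915.7088       3,831.4176
  2     2,000.00     1,834.9701     3,669.9403      11,009.8208
  3     2,000.00     1,757.6342     5,272.9027      21,091.6107
  4     2,000.00     1,683.5577     6,734.2307      33,671.1537
  5     2,000.00     1,612.6031     8,063.0157      48,378.0943
  6     2,250.00     1,737.7189    10,426.3134      72,984.1940
  7    27,250.00    20,158.7229   141,111.0606   1,128,888.4845
  Σ                 30,700.9158   177,193.1722   1,319,854.7756
P = 30,700.9158.
Convexity = Σ t(t+1)·PV / [P·(1+y)²] = 1,319,854.7756 / (30,700.9158 × 1.089936) = 39.44335.

39.443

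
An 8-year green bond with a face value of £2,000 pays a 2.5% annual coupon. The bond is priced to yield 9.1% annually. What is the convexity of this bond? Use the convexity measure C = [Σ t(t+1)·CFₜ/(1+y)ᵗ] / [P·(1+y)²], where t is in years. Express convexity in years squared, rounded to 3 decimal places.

52.031

With y = 0.091:
  t   CF        PV=CF/(1+0.091)^t    t·PV        t(t+1)·PV
  1        50.00        45.8295        45.8295          91.6590
  2        50.00        42.0069        84.0138         252.0413
  3        50.00        38.5031       115.5093         462.0373
  4        50.00        35.2916       141.1663         705.8314
  5        50.00        32.3479       161.7396         970.4374
  6        50.00        29.6498       177.8987       1,245.2908
  7        50.00        27.1767       190.2369       1,521.8953
  8     2,050.00     1,021.3059     8,170.4475      73,534.0274
  Σ                  1,272.1114     9,086.8415      78,783.2200
P = 1,272.1114.
Convexity = Σ t(t+1)·PV / [P·(1+y)²] = 78,783.2200 / (1,272.1114 × 1.190281) = 52.03063.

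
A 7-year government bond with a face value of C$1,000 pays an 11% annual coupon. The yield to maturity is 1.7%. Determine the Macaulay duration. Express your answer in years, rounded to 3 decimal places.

5.627 years

Periodic yield y = 0.017. Discount each cash flow and weight by its year:
  t   CF        PV=CF/(1+0.017)^t    t·PV
  1       110.00       108.1613       108.1613
  2       110.00       106.3533       212.7065
  3       110.00       104.5755       313.7264
  4       110.00       102.8274       411.3096
  5       110.00       101.1086       505.5428
  6       110.00        99.4184       596.5107
  7     1,110.00       986.4528     6,905.1696
  Σ                  1,608.8972     9,053.1268
Price P = Σ PV = 1,608.8972.
Macaulay duration = Σ(t·PV) / P = 9,053.1268 / 1,608.8972 = 5.62691 years.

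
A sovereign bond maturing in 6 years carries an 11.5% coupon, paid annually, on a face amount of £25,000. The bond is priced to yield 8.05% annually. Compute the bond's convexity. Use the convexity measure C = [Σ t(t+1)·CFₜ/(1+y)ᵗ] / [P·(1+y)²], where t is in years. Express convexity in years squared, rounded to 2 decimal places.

26.12

With y = 0.0805:
  t   CF        PV=CF/(1+0.0805)^t    t·PV        t(t+1)·PV
  1     2,875.00     2,660.8052     2,660.8052       5,321.6104
  2     2,875.00     2,462.5684     4,925.1368      14,775.4105
  3     2,875.00     2,279.1008     6,837.3024      27,349.2097
  4     2,875.00     2,109.3020     8,437.2080      42,186.0400
  5     2,875.00     1,952.1536     9,760.7682      58,564.6089
  6    27,875.00    17,517.2629   105,103.5776     735,725.0432
  Σ                 28,981.1930   137,724.7982     883,921.9227
P = 28,981.1930.
Convexity = Σ t(t+1)·PV / [P·(1+y)²] = 883,921.9227 / (28,981.1930 × 1.167480) = 26.12451.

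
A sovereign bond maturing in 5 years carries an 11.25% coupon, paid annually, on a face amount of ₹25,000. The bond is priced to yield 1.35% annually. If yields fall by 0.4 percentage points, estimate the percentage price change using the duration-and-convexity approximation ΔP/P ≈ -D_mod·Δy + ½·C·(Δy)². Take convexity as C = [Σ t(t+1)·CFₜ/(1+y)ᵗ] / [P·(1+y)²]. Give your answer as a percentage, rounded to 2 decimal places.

With y = 0.0135:
  t   CF        PV=CF/(1+0.0135)^t    t·PV        t(t+1)·PV
  1     2,812.50     2,775.0370     2,775.0370       5,550.0740
  2     2,812.50     2,738.0730     5,476.1460      16,428.4381
  3     2,812.50     2,701.6014     8,104.8042      32,419.2168
  4     2,812.50     2,665.6156    10,662.4623      53,312.3117
  5    27,812.50    26,008.8568   130,044.2839     780,265.7034
  Σ                 36,889.1838   157,062.7335     887,975.7439
P = 36,889.1838; D_Mac = 4.25769 yrs; D_mod = 4.20098 yrs; C = 23.43444.
Duration effect: -4.20098 × (-0.004) = +0.016804
Convexity effect: 0.5 × 23.43444 × (-0.004)² = +0.0001875
ΔP/P ≈ +0.016804 + 0.0001875 = +0.016991 = +1.6991%.

+1.70%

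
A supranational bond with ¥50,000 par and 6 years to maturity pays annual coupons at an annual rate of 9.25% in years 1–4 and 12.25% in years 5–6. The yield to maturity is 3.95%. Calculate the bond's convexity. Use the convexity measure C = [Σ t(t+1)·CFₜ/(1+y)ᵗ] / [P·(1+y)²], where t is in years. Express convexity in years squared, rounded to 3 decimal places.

With y = 0.0395:
  t   CF        PV=CF/(1+0.0395)^t    t·PV        t(t+1)·PV
  1     4,625.00     4,449.2544     4,449.2544       8,898.5089
  2     4,625.00     4,280.1871     8,560.3741      25,681.1224
  3     4,625.00     4,117.5441    12,352.6322      49,410.5288
  4     4,625.00     3,961.0814    15,844.3254      79,221.6271
  5     6,125.00     5,046.4227    25,232.1135     151,392.6808
  6    56,125.00    44,484.5695   266,907.4170   1,868,351.9189
  Σ                 66,339.0591   333,346.1167   2,182,956.3869
P = 66,339.0591.
Convexity = Σ t(t+1)·PV / [P·(1+y)²] = 2,182,956.3869 / (66,339.0591 × 1.080560) = 30.45277.

30.453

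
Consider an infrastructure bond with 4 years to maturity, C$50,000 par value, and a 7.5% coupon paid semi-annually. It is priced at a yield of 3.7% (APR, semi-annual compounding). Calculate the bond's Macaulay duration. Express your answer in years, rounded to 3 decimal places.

3.564 years

Periodic yield y = 0.0185. Discount each cash flow and weight by its period:
  t   CF        PV=CF/(1+0.0185)^t    t·PV
  1     1,875.00     1,840.9426     1,840.9426
  2     1,875.00     1,807.5037     3,615.0075
  3     1,875.00     1,774.6723     5,324.0169
  4     1,875.00     1,742.4372     6,969.7489
  5     1,875.00     1,710.7876     8,553.9382
  6     1,875.00     1,679.7130    10,078.2777
  7     1,875.00     1,649.2027    11,544.4189
  8    51,875.00    44,799.1571   358,393.2570
  Σ                 57,004.4163   406,319.6077
Price P = Σ PV = 57,004.4163.
Macaulay duration = Σ(t·PV) / P = 406,319.6077 / 57,004.4163 = 7.12786 half-year periods.
In years: 7.12786 / 2 = 3.56393 years.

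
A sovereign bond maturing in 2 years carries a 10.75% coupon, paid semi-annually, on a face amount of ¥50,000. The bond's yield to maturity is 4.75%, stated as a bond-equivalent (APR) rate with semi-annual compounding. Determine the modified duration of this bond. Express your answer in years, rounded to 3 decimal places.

Periodic yield y = 0.02375. First find Macaulay duration:
  t   CF        PV=CF/(1+0.02375)^t    t·PV
  1     2,687.50     2,625.1526     2,625.1526
  2     2,687.50     2,564.2516     5,128.5033
  3     2,687.50     2,504.7635     7,514.2905
  4    52,687.50    47,965.8266   191,863.3063
  Σ                 55,659.9944   207,131.2528
P = 55,659.9944; Macaulay duration = 207,131.2528 / 55,659.9944 = 3.72137 half-year periods = 1.86068 years.
Modified duration = D_Mac / (1 + y) = 1.86068 / 1.02375 = 1.81752 years.

1.818 years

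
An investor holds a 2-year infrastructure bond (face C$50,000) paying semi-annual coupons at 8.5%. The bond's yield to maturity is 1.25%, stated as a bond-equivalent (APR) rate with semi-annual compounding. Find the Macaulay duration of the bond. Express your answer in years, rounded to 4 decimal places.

1.8896 years

Periodic yield y = 0.00625. Discount each cash flow and weight by its period:
  t   CF        PV=CF/(1+0.00625)^t    t·PV
  1     2,125.00     2,111.8012     2,111.8012
  2     2,125.00     2,098.6845     4,197.3689
  3     2,125.00     2,085.6492     6,256.9475
  4    52,125.00    50,841.9846   203,367.9383
  Σ                 57,138.1194   215,934.0559
Price P = Σ PV = 57,138.1194.
Macaulay duration = Σ(t·PV) / P = 215,934.0559 / 57,138.1194 = 3.77916 half-year periods.
In years: 3.77916 / 2 = 1.88958 years.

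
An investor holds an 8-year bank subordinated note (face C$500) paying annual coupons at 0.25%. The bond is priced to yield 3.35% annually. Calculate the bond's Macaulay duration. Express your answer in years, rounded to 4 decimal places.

Periodic yield y = 0.0335. Discount each cash flow and weight by its year:
  t   CF        PV=CF/(1+0.0335)^t    t·PV
  1         1.25         1.2095         1.2095
  2         1.25         1.1703         2.3406
  3         1.25         1.1323         3.3970
  4         1.25         1.0956         4.3826
  5         1.25         1.0601         5.3006
  6         1.25         1.0258         6.1546
  7         1.25         0.9925         6.9476
  8       501.25       385.0974     3,080.7789
  Σ                    392.7835     3,110.5113
Price P = Σ PV = 392.7835.
Macaulay duration = Σ(t·PV) / P = 3,110.5113 / 392.7835 = 7.91915 years.

7.9191 years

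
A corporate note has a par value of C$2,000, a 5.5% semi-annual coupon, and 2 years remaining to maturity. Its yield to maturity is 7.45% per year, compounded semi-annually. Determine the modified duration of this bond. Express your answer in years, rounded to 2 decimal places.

Periodic yield y = 0.03725. First find Macaulay duration:
  t   CF        PV=CF/(1+0.03725)^t    t·PV
  1        55.00        53.0248        53.0248
  2        55.00        51.1206       102.2412
  3        55.00        49.2847       147.8542
  4     2,055.00     1,775.3257     7,101.3030
  Σ                  1,928.7559     7,404.4232
P = 1,928.7559; Macaulay duration = 7,404.4232 / 1,928.7559 = 3.83896 half-year periods = 1.91948 years.
Modified duration = D_Mac / (1 + y) = 1.91948 / 1.03725 = 1.85055 years.

1.85 years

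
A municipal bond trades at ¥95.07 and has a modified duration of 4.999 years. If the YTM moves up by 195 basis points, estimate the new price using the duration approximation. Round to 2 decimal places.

Duration approximation: ΔP/P ≈ -D_mod · Δy = -4.999 × (+0.0195) = -0.0974805.
New price ≈ 95.07 × (1 - 0.0974805) = 85.802528865.

¥85.80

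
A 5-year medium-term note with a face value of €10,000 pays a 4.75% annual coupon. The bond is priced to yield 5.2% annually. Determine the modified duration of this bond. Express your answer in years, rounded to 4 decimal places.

4.3363 years

Periodic yield y = 0.052. First find Macaulay duration:
  t   CF        PV=CF/(1+0.052)^t    t·PV
  1       475.00       451.5209       451.5209
  2       475.00       429.2024       858.4048
  3       475.00       407.9871     1,223.9612
  4       475.00       387.8204     1,551.2816
  5    10,475.00     8,129.7152    40,648.5761
  Σ                  9,806.2460    44,733.7446
P = 9,806.2460; Macaulay duration = 44,733.7446 / 9,806.2460 = 4.56176 years.
Modified duration = D_Mac / (1 + y) = 4.56176 / 1.052 = 4.33627 years.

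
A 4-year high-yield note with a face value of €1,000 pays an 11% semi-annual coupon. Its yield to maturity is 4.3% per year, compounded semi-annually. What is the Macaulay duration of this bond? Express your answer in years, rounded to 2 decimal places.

3.42 years

Periodic yield y = 0.0215. Discount each cash flow and weight by its period:
  t   CF        PV=CF/(1+0.0215)^t    t·PV
  1        55.00        53.8424        53.8424
  2        55.00        52.7091       105.4183
  3        55.00        51.5997       154.7992
  4        55.00        50.5137       202.0548
  5        55.00        49.4505       247.2526
  6        55.00        48.4097       290.4582
  7        55.00        47.3908       331.7356
  8     1,055.00       889.9088     7,119.2702
  Σ                  1,243.8248     8,504.8314
Price P = Σ PV = 1,243.8248.
Macaulay duration = Σ(t·PV) / P = 8,504.8314 / 1,243.8248 = 6.83764 half-year periods.
In years: 6.83764 / 2 = 3.41882 years.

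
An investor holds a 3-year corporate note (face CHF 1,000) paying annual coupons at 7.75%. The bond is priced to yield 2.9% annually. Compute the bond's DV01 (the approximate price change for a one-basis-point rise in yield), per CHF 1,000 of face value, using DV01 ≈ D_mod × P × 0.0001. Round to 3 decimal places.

Periodic yield y = 0.029.
  t   CF        PV=CF/(1+0.029)^t    t·PV
  1        77.50        75.3158        75.3158
  2        77.50        73.1932       146.3865
  3     1,077.50       988.9428     2,966.8283
  Σ                  1,137.4518     3,188.5306
P = 1,137.4518; D_Mac = 2.80322 yrs; D_mod = 2.72422 yrs.
DV01 ≈ 2.72422 × 1,137.4518 × 0.0001 = 0.309867.

CHF 0.310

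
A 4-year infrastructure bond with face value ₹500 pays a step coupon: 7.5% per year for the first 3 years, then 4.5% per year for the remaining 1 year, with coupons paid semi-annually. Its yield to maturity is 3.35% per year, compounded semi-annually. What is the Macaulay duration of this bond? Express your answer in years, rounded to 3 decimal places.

3.563 years

Periodic yield y = 0.01675. Discount each cash flow and weight by its period:
  t   CF        PV=CF/(1+0.01675)^t    t·PV
  1        18.75        18.4411        18.4411
  2        18.75        18.1373        36.2746
  3        18.75        17.8385        53.5155
  4        18.75        17.5446        70.1786
  5        18.75        17.2556        86.2781
  6        18.75        16.9713       101.8281
  7        11.25        10.0151        70.1054
  8       511.25       447.6307     3,581.0457
  Σ                    563.8343     4,017.6670
Price P = Σ PV = 563.8343.
Macaulay duration = Σ(t·PV) / P = 4,017.6670 / 563.8343 = 7.12562 half-year periods.
In years: 7.12562 / 2 = 3.56281 years.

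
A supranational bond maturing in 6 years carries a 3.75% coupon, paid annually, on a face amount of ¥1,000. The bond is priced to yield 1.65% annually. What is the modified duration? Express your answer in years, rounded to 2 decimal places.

5.43 years

Periodic yield y = 0.0165. First find Macaulay duration:
  t   CF        PV=CF/(1+0.0165)^t    t·PV
  1        37.50        36.8913        36.8913
  2        37.50        36.2925        72.5849
  3        37.50        35.7034       107.1101
  4        37.50        35.1238       140.4953
  5        37.50        34.5537       172.7684
  6     1,037.50       940.4675     5,642.8052
  Σ                  1,119.0322     6,172.6552
P = 1,119.0322; Macaulay duration = 6,172.6552 / 1,119.0322 = 5.51607 years.
Modified duration = D_Mac / (1 + y) = 5.51607 / 1.0165 = 5.42653 years.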